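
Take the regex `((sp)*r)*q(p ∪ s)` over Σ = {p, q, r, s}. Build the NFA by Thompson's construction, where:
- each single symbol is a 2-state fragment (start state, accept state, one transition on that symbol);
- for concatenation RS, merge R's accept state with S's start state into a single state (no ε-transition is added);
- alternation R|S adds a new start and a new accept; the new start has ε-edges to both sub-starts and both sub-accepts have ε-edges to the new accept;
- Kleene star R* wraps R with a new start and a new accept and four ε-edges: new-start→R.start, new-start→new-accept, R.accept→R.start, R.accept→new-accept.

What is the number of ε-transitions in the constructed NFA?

Per subexpression:
Each of the 6 symbol leaves contributes 0 ε-transitions.
  sp → 0 ε-transitions
  (sp)* → 4 ε-transitions
  (sp)*r → 4 ε-transitions
  ((sp)*r)* → 8 ε-transitions
  p ∪ s → 4 ε-transitions
  ((sp)*r)*q(p ∪ s) → 12 ε-transitions

12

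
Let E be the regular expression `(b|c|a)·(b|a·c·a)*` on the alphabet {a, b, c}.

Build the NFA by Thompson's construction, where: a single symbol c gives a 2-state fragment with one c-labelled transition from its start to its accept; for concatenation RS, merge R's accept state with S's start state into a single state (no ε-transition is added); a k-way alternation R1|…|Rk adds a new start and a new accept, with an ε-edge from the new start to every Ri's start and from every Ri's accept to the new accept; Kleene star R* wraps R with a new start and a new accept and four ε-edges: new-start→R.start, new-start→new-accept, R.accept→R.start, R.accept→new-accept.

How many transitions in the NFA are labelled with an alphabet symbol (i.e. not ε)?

7

By structural recursion:
Each of the 7 symbol leaves contributes exactly 1 symbol transition.
  b|c|a : 3 symbol transitions
  a·c·a : 3 symbol transitions
  b|a·c·a : 4 symbol transitions
  (b|a·c·a)* : 4 symbol transitions
  (b|c|a)·(b|a·c·a)* : 7 symbol transitions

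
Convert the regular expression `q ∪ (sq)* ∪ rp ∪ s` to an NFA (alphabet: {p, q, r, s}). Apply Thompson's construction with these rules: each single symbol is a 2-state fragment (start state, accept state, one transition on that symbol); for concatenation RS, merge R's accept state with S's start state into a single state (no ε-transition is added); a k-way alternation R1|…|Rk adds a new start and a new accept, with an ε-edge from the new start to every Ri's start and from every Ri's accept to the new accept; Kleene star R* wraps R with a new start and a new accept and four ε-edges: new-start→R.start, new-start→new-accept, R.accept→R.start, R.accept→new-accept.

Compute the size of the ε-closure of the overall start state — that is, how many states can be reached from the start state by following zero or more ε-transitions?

8

Work bottom-up. For each fragment F, track |ε-closure(F.start)| and whether F's accept lies in that closure (i.e. whether F accepts ε). A single-symbol fragment has closure size 1 and does not accept ε.
  sq : C equals the left operand's closure size = 1 (its accept is not ε-reachable, so the closure stops there)
  (sq)* : the star's fresh start ε-reaches both the body's start and the fresh accept: C = 2 + 1 = 3
  rp : C equals the left operand's closure size = 1 (its accept is not ε-reachable, so the closure stops there)
  q ∪ (sq)* ∪ rp ∪ s : new start ε-reaches every alternative's start; at least one alternative accepts ε, so the union's new accept is reached too: C = 1 + 1 + 3 + 1 + 1 + 1 = 8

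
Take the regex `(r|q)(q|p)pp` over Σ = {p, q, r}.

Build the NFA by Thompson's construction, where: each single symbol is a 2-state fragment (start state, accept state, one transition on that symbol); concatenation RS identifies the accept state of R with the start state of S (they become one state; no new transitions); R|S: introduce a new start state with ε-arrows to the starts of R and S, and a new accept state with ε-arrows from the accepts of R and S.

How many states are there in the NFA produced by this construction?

13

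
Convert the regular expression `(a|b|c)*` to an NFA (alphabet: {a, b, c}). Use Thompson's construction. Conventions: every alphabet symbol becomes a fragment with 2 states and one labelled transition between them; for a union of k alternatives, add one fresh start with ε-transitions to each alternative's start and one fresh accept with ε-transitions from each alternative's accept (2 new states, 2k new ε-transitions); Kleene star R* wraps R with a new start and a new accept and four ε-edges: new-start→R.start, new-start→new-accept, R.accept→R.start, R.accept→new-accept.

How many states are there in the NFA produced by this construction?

Recursing over subexpressions:
Each of the 3 symbol leaves contributes a 2-state fragment.
  a|b|c = 8 states
  (a|b|c)* = 10 states

10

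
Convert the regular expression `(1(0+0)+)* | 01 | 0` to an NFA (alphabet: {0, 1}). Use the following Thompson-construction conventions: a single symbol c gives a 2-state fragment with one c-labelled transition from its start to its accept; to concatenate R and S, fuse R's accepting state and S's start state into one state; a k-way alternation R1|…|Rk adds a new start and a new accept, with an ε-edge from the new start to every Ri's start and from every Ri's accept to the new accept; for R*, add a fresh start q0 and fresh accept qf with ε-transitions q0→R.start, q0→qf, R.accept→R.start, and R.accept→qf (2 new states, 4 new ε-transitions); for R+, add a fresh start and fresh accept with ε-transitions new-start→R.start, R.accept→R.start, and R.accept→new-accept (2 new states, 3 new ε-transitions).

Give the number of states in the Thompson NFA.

17

Per subexpression:
Each of the 6 symbol leaves contributes a 2-state fragment.
  0+ — 4 states
  0+0 — 5 states
  (0+0)+ — 7 states
  1(0+0)+ — 8 states
  (1(0+0)+)* — 10 states
  01 — 3 states
  (1(0+0)+)* | 01 | 0 — 17 states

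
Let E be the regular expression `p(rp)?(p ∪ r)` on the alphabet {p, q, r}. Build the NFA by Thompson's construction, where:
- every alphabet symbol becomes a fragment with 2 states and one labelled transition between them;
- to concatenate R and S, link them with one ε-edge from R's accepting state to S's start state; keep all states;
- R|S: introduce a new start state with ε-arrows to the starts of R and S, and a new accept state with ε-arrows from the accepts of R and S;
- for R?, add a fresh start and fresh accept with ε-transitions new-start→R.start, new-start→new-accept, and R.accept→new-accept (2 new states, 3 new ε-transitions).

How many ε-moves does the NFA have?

10

Building bottom-up:
Each of the 5 symbol leaves contributes 0 ε-transitions.
  rp — 1 ε-transition
  (rp)? — 4 ε-transitions
  p ∪ r — 4 ε-transitions
  p(rp)?(p ∪ r) — 10 ε-transitions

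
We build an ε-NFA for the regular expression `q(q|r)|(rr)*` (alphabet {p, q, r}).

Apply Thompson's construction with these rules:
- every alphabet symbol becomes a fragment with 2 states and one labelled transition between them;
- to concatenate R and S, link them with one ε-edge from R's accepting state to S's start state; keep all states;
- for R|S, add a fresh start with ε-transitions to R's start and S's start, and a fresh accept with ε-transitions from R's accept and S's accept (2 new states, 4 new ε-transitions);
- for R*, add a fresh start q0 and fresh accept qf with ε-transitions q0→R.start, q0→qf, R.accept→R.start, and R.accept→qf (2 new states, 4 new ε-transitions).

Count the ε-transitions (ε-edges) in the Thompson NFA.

Recursing over subexpressions:
Each of the 5 symbol leaves contributes 0 ε-transitions.
  q|r — 4 ε-transitions
  q(q|r) — 5 ε-transitions
  rr — 1 ε-transition
  (rr)* — 5 ε-transitions
  q(q|r)|(rr)* — 14 ε-transitions

14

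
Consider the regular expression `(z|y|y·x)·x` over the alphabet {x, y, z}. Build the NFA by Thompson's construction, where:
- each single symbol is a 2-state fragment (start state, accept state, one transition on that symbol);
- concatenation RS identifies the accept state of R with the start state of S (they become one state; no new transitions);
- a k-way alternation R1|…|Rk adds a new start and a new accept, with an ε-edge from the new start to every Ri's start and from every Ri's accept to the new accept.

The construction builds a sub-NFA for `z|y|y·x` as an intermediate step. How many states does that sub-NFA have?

9

Fragment for `z|y|y·x`:
Each of the 4 symbol leaves contributes a 2-state fragment.
  y·x — 3 states
  z|y|y·x — 9 states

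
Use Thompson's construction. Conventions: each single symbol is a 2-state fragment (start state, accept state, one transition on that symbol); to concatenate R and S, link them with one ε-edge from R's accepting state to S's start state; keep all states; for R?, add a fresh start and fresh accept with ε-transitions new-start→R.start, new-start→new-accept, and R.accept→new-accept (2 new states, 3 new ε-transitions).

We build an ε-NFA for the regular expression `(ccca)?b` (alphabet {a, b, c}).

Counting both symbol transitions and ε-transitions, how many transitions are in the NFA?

Building bottom-up:
Each of the 5 symbol leaves contributes 1 transition (1 symbol, 0 ε).
  ccca = 7 transitions (4 symbol, 3 ε)
  (ccca)? = 10 transitions (4 symbol, 6 ε)
  (ccca)?b = 12 transitions (5 symbol, 7 ε)

12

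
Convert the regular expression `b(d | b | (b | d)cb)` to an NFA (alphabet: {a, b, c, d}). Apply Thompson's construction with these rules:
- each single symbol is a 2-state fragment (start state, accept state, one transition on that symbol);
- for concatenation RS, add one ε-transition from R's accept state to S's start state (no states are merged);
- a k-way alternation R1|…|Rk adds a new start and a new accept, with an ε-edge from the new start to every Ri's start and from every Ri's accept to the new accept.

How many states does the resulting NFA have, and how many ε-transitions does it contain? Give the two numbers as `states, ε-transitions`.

18, 13

Building bottom-up:
Each of the 7 symbol leaves contributes 2 states and 0 ε-transitions.
  b | d : 6 states, 4 ε-transitions
  (b | d)cb : 10 states, 6 ε-transitions
  d | b | (b | d)cb : 16 states, 12 ε-transitions
  b(d | b | (b | d)cb) : 18 states, 13 ε-transitions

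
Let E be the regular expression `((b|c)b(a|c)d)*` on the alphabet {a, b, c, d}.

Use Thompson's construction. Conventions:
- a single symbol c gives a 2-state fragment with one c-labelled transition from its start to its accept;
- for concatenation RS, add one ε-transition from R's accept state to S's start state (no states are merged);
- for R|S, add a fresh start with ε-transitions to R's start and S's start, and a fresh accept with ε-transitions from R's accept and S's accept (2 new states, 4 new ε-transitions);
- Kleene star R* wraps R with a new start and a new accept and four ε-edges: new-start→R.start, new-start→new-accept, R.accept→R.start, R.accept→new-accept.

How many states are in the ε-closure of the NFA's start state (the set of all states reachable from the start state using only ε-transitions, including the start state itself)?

5

Work bottom-up. For each fragment F, track |ε-closure(F.start)| and whether F's accept lies in that closure (i.e. whether F accepts ε). A single-symbol fragment has closure size 1 and does not accept ε.
  b|c : |ε-closure| = 1 + 1 + 1 = 3 (the new accept is not ε-reachable since no branch accepts ε)
  a|c : new start ε-reaches every alternative's start; none of them accept ε, so the new accept is not reached: |ε-closure| = 1 + 1 + 1 = 3
  (b|c)b(a|c)d : same as the first factor's closure: |ε-closure| = 3
  ((b|c)b(a|c)d)* : new start has ε-edges to the inner start and to the new accept, so |ε-closure| = 2 + 3 = 5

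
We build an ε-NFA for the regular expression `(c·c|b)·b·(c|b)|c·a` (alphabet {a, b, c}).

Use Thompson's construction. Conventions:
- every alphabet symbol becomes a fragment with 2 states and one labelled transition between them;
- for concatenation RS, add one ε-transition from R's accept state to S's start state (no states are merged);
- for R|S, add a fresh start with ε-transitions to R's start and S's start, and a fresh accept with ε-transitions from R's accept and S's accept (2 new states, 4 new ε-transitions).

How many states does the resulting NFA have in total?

22

Building bottom-up:
Each of the 8 symbol leaves contributes a 2-state fragment.
  c·c → 4 states
  c·c|b → 8 states
  c|b → 6 states
  (c·c|b)·b·(c|b) → 16 states
  c·a → 4 states
  (c·c|b)·b·(c|b)|c·a → 22 states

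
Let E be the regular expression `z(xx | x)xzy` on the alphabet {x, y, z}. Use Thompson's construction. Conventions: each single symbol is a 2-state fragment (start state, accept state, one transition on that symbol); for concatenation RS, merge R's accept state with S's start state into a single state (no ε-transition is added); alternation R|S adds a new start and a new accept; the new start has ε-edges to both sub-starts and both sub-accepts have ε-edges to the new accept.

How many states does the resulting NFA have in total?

11

Bottom-up over the parse tree:
Each of the 7 symbol leaves contributes a 2-state fragment.
  xx — 3 states
  xx | x — 7 states
  z(xx | x)xzy — 11 states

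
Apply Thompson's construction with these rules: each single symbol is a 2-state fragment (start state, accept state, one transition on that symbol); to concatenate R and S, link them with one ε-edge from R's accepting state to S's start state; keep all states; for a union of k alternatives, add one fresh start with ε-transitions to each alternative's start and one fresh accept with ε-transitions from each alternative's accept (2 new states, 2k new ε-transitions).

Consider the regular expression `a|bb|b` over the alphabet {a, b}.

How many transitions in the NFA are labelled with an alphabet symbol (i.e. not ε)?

Recursing over subexpressions:
Each of the 4 symbol leaves contributes exactly 1 symbol transition.
  bb → 2 symbol transitions
  a|bb|b → 4 symbol transitions

4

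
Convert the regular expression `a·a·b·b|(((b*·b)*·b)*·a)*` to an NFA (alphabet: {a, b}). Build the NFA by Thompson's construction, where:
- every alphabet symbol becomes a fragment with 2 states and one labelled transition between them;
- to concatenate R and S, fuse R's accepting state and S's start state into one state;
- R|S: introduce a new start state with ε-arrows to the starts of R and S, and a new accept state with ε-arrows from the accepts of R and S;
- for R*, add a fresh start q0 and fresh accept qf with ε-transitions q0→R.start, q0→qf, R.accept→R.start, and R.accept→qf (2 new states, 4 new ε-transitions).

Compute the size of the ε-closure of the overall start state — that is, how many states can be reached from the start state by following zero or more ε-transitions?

12

Let C(F) = |ε-closure(F.start)| within fragment F, and note whether F accepts ε. Symbol fragments have C = 1 and do not accept ε. Then:
  a·a·b·b → same as the first factor's closure: |ε-closure| = 1
  b* → the star's fresh start ε-reaches both the body's start and the fresh accept: |ε-closure| = 2 + 1 = 3
  b*·b → the left operand accepts ε, so the closure extends into the next operand (the shared merged state is already counted); |ε-closure| = 3 + (1−1) = 3
  (b*·b)* → the star's fresh start ε-reaches both the body's start and the fresh accept: |ε-closure| = 2 + 3 = 5
  (b*·b)*·b → |ε-closure| = 5 + (1−1) = 5 (closure spills across the concat boundary because the left factor accepts ε)
  ((b*·b)*·b)* → the star's fresh start ε-reaches both the body's start and the fresh accept: |ε-closure| = 2 + 5 = 7
  ((b*·b)*·b)*·a → the left operand accepts ε, so the closure extends into the next operand (the shared merged state is already counted); |ε-closure| = 7 + (1−1) = 7
  (((b*·b)*·b)*·a)* → |ε-closure| = 1 (new start) + 7 (body) + 1 (new accept) = 9
  a·a·b·b|(((b*·b)*·b)*·a)* → new start ε-reaches every alternative's start; at least one alternative accepts ε, so the union's new accept is reached too: |ε-closure| = 1 + 1 + 9 + 1 = 12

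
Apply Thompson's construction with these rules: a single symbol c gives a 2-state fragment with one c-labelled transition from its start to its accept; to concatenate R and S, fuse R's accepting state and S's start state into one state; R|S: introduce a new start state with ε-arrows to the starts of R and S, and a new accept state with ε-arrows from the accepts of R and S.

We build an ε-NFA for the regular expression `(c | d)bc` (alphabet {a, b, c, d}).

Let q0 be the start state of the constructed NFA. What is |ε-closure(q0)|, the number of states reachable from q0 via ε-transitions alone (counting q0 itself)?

Work bottom-up. For each fragment F, track |ε-closure(F.start)| and whether F's accept lies in that closure (i.e. whether F accepts ε). A single-symbol fragment has closure size 1 and does not accept ε.
  c | d : |closure| = 1 + 1 + 1 = 3 (the new accept is not ε-reachable since no branch accepts ε)
  (c | d)bc : |closure| equals the left operand's closure size = 3 (its accept is not ε-reachable, so the closure stops there)

3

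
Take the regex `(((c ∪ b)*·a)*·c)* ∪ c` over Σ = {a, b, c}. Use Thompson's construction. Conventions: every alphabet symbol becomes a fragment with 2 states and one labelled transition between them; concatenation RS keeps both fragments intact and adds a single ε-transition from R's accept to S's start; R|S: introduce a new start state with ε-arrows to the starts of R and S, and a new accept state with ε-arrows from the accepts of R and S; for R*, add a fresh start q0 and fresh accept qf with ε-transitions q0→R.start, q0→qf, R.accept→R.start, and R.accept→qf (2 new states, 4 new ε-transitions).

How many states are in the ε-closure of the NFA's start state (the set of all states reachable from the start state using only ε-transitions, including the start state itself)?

14

Compute the ε-closure size of each fragment's start state recursively; a symbol fragment's start has no outgoing ε-edge, so its closure is just itself (size 1).
  c ∪ b : |ε-closure| = 1 + 1 + 1 = 3 (the new accept is not ε-reachable since no branch accepts ε)
  (c ∪ b)* : the star's fresh start ε-reaches both the body's start and the fresh accept: |ε-closure| = 2 + 3 = 5
  (c ∪ b)*·a : |ε-closure| = 5 + 1 = 6 (closure spills across the concat boundary because the left factor accepts ε)
  ((c ∪ b)*·a)* : new start has ε-edges to the inner start and to the new accept, so |ε-closure| = 2 + 6 = 8
  ((c ∪ b)*·a)*·c : the left operand accepts ε, so the closure extends into the next operand (via the concat ε-link); |ε-closure| = 8 + 1 = 9
  (((c ∪ b)*·a)*·c)* : |ε-closure| = 1 (new start) + 9 (body) + 1 (new accept) = 11
  (((c ∪ b)*·a)*·c)* ∪ c : |ε-closure| = 1 (new start) + (11 + 1) + 1 (new accept, since some branch ε-reaches its own accept) = 14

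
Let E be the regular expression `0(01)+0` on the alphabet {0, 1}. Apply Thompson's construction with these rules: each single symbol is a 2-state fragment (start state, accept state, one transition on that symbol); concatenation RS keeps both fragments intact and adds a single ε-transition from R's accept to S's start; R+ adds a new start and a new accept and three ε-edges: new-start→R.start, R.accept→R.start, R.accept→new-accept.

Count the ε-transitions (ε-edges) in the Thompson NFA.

6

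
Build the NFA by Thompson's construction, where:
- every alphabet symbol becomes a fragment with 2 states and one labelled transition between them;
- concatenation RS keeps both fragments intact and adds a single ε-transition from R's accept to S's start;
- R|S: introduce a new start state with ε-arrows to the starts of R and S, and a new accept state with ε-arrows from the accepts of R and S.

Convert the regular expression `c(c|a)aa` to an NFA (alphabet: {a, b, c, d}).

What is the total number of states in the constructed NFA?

Recursing over subexpressions:
Each of the 5 symbol leaves contributes a 2-state fragment.
  c|a = 6 states
  c(c|a)aa = 12 states

12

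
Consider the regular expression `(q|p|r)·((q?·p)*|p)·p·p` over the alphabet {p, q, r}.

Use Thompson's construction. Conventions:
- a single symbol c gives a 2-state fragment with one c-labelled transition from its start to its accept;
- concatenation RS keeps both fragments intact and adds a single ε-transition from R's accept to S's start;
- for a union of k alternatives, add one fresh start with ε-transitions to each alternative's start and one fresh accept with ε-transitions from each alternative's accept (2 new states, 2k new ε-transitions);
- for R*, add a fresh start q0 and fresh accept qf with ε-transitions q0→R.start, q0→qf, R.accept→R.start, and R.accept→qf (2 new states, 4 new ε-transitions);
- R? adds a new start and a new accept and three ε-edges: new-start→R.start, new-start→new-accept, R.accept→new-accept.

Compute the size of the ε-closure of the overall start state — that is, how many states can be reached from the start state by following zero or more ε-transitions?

Work bottom-up. For each fragment F, track |ε-closure(F.start)| and whether F's accept lies in that closure (i.e. whether F accepts ε). A single-symbol fragment has closure size 1 and does not accept ε.
  q|p|r : |closure| = 1 + 1 + 1 + 1 = 4 (the new accept is not ε-reachable since no branch accepts ε)
  q? : new start has ε-edges to the inner start and to the new accept, so |closure| = 2 + 1 = 3
  q?·p : |closure| = 3 + 1 = 4 (closure spills across the concat boundary because the left factor accepts ε)
  (q?·p)* : |closure| = 1 (new start) + 4 (body) + 1 (new accept) = 6
  (q?·p)*|p : |closure| = 1 (new start) + (6 + 1) + 1 (new accept, since some branch ε-reaches its own accept) = 9
  (q|p|r)·((q?·p)*|p)·p·p : |closure| equals the left operand's closure size = 4 (its accept is not ε-reachable, so the closure stops there)

4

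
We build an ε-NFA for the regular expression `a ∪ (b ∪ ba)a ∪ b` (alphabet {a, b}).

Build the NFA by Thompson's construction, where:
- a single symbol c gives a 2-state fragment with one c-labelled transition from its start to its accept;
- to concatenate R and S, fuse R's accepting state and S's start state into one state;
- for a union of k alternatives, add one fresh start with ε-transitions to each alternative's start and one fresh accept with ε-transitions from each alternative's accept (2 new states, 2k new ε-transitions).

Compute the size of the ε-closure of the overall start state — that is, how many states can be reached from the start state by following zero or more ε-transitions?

Let C(F) = |ε-closure(F.start)| within fragment F, and note whether F accepts ε. Symbol fragments have C = 1 and do not accept ε. Then:
  ba — same as the first factor's closure: C = 1
  b ∪ ba — C = 1 + 1 + 1 = 3 (the new accept is not ε-reachable since no branch accepts ε)
  (b ∪ ba)a — same as the first factor's closure: C = 3
  a ∪ (b ∪ ba)a ∪ b — C = 1 + 1 + 3 + 1 = 6 (the new accept is not ε-reachable since no branch accepts ε)

6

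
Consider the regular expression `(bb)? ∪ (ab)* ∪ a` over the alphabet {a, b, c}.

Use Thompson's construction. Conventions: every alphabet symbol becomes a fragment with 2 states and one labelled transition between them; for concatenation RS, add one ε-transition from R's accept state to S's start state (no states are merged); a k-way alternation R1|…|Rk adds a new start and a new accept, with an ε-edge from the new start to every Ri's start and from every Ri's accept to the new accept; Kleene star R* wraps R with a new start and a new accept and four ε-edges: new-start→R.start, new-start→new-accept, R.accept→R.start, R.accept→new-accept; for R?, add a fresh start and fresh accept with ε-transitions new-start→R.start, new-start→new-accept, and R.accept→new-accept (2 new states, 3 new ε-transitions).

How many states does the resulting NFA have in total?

16

Building bottom-up:
Each of the 5 symbol leaves contributes a 2-state fragment.
  bb — 4 states
  (bb)? — 6 states
  ab — 4 states
  (ab)* — 6 states
  (bb)? ∪ (ab)* ∪ a — 16 states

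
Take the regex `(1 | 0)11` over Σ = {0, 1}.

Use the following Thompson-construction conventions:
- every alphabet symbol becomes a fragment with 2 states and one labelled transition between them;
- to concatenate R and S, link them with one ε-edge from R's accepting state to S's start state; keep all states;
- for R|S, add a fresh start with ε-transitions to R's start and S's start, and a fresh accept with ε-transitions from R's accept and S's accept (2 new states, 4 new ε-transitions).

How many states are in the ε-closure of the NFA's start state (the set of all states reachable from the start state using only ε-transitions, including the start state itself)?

Let C(F) = |ε-closure(F.start)| within fragment F, and note whether F accepts ε. Symbol fragments have C = 1 and do not accept ε. Then:
  1 | 0 → C = 1 + 1 + 1 = 3 (the new accept is not ε-reachable since no branch accepts ε)
  (1 | 0)11 → C equals the left operand's closure size = 3 (its accept is not ε-reachable, so the closure stops there)

3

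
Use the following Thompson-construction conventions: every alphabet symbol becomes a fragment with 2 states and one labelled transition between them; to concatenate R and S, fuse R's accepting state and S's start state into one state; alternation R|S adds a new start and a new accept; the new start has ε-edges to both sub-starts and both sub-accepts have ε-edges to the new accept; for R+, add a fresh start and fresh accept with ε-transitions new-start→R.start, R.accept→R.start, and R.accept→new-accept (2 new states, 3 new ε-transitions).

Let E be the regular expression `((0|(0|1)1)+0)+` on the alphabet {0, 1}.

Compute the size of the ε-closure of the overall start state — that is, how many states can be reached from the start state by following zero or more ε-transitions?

7

Compute the ε-closure size of each fragment's start state recursively; a symbol fragment's start has no outgoing ε-edge, so its closure is just itself (size 1).
  0|1 : new start ε-reaches every alternative's start; none of them accept ε, so the new accept is not reached: C = 1 + 1 + 1 = 3
  (0|1)1 : C equals the left operand's closure size = 3 (its accept is not ε-reachable, so the closure stops there)
  0|(0|1)1 : C = 1 + 1 + 3 = 5 (the new accept is not ε-reachable since no branch accepts ε)
  (0|(0|1)1)+ : new start ε-reaches only the body's start; the new accept needs a symbol first: C = 1 + 5 = 6
  (0|(0|1)1)+0 : C equals the left operand's closure size = 6 (its accept is not ε-reachable, so the closure stops there)
  ((0|(0|1)1)+0)+ : C = 1 + 6 = 7 (the body doesn't accept ε, so the new accept is not reached)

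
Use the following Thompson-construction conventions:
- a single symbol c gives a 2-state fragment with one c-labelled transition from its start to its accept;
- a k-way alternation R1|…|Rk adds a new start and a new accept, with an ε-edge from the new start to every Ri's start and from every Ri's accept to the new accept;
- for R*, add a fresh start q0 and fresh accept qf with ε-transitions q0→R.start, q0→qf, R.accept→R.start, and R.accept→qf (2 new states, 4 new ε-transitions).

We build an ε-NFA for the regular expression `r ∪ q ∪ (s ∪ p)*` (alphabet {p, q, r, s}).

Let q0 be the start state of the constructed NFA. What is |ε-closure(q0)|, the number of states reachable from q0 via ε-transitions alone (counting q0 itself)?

Let C(F) = |ε-closure(F.start)| within fragment F, and note whether F accepts ε. Symbol fragments have C = 1 and do not accept ε. Then:
  s ∪ p → C = 1 + 1 + 1 = 3 (the new accept is not ε-reachable since no branch accepts ε)
  (s ∪ p)* → C = 1 (new start) + 3 (body) + 1 (new accept) = 5
  r ∪ q ∪ (s ∪ p)* → C = 1 (new start) + (1 + 1 + 5) + 1 (new accept, since some branch ε-reaches its own accept) = 9

9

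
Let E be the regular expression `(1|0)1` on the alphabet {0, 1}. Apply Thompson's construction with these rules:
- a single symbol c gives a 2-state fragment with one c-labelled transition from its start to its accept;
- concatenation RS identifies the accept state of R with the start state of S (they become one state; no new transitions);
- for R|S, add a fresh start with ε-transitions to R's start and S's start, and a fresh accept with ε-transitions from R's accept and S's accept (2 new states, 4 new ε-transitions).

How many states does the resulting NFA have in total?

7

Bottom-up over the parse tree:
Each of the 3 symbol leaves contributes a 2-state fragment.
  1|0 → 6 states
  (1|0)1 → 7 states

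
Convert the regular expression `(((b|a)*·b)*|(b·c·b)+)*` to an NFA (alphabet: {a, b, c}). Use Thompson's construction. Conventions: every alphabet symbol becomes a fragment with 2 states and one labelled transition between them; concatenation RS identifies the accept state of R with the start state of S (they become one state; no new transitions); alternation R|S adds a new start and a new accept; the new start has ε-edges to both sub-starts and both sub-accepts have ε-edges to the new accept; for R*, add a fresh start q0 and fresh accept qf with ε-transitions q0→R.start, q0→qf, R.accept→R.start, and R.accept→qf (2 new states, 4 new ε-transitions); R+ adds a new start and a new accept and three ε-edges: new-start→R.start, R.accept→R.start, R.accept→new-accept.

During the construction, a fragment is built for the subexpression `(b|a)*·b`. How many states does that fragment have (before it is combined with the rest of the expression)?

9

Fragment for `(b|a)*·b`:
Each of the 3 symbol leaves contributes a 2-state fragment.
  b|a — 6 states
  (b|a)* — 8 states
  (b|a)*·b — 9 states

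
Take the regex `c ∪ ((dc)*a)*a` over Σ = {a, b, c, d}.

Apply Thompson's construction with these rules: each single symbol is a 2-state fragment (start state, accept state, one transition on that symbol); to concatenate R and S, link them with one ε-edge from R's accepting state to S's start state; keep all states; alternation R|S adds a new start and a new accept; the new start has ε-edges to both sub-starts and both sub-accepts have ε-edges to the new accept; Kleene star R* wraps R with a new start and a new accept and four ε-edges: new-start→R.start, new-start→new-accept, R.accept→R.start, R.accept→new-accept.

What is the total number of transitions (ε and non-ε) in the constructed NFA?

Bottom-up over the parse tree:
Each of the 5 symbol leaves contributes 1 transition (1 symbol, 0 ε).
  dc : 3 transitions (2 symbol, 1 ε)
  (dc)* : 7 transitions (2 symbol, 5 ε)
  (dc)*a : 9 transitions (3 symbol, 6 ε)
  ((dc)*a)* : 13 transitions (3 symbol, 10 ε)
  ((dc)*a)*a : 15 transitions (4 symbol, 11 ε)
  c ∪ ((dc)*a)*a : 20 transitions (5 symbol, 15 ε)

20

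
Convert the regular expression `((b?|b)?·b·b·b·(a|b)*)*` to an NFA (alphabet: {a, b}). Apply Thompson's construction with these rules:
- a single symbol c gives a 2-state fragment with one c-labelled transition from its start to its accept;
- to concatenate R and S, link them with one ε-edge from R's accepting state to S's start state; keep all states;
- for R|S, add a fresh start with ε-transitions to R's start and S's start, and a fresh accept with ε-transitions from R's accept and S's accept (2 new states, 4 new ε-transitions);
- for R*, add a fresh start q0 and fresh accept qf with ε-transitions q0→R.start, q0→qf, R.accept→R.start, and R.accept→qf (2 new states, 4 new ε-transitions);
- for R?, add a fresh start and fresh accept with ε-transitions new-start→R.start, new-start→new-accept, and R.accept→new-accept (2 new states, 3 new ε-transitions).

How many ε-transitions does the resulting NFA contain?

Bottom-up over the parse tree:
Each of the 7 symbol leaves contributes 0 ε-transitions.
  b? → 3 ε-transitions
  b?|b → 7 ε-transitions
  (b?|b)? → 10 ε-transitions
  a|b → 4 ε-transitions
  (a|b)* → 8 ε-transitions
  (b?|b)?·b·b·b·(a|b)* → 22 ε-transitions
  ((b?|b)?·b·b·b·(a|b)*)* → 26 ε-transitions

26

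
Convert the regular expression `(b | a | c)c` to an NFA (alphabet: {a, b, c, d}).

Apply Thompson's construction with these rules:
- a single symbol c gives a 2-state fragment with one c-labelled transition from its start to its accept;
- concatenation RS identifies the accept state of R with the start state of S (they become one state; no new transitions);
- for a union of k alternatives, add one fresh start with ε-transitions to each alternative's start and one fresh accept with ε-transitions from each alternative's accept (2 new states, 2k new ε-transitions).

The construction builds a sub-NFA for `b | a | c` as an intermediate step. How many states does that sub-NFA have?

Fragment for `b | a | c`:
Each of the 3 symbol leaves contributes a 2-state fragment.
  b | a | c : 8 states

8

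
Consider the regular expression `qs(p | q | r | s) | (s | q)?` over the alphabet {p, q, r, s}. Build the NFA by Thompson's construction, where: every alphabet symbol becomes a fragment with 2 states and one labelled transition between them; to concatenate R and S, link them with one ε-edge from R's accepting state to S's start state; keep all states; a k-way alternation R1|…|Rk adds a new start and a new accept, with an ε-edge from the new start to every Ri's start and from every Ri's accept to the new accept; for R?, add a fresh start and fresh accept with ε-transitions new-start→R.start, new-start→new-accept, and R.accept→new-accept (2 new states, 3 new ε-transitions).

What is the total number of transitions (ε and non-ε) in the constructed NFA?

29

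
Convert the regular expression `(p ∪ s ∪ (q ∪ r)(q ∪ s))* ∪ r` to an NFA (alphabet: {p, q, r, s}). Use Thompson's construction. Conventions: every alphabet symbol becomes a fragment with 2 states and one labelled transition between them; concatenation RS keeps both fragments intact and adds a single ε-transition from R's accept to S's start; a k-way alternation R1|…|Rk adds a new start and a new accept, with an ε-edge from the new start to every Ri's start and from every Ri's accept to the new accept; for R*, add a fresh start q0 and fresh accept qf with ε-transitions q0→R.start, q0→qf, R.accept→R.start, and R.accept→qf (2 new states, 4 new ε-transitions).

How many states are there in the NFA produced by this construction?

Recursing over subexpressions:
Each of the 7 symbol leaves contributes a 2-state fragment.
  q ∪ r — 6 states
  q ∪ s — 6 states
  (q ∪ r)(q ∪ s) — 12 states
  p ∪ s ∪ (q ∪ r)(q ∪ s) — 18 states
  (p ∪ s ∪ (q ∪ r)(q ∪ s))* — 20 states
  (p ∪ s ∪ (q ∪ r)(q ∪ s))* ∪ r — 24 states

24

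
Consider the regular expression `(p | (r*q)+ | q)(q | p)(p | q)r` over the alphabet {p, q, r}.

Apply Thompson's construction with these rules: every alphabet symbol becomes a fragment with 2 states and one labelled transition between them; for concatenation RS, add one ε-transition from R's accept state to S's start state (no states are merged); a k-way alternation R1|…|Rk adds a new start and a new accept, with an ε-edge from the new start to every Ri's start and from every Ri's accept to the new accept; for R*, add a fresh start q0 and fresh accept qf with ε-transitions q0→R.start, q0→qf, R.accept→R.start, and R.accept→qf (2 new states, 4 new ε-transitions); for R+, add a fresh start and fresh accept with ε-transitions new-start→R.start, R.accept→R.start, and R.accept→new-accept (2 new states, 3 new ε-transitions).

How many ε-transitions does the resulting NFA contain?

25

By structural recursion:
Each of the 9 symbol leaves contributes 0 ε-transitions.
  r* : 4 ε-transitions
  r*q : 5 ε-transitions
  (r*q)+ : 8 ε-transitions
  p | (r*q)+ | q : 14 ε-transitions
  q | p : 4 ε-transitions
  p | q : 4 ε-transitions
  (p | (r*q)+ | q)(q | p)(p | q)r : 25 ε-transitions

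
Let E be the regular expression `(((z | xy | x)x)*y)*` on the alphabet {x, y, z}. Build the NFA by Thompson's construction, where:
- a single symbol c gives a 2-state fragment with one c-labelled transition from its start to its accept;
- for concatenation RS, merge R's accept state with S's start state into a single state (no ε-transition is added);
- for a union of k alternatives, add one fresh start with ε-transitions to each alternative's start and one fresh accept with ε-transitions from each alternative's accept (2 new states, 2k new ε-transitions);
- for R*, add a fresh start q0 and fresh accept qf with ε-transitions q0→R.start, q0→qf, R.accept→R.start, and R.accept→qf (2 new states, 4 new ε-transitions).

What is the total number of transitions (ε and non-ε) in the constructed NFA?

20

Bottom-up over the parse tree:
Each of the 6 symbol leaves contributes 1 transition (1 symbol, 0 ε).
  xy — 2 transitions (2 symbol, 0 ε)
  z | xy | x — 10 transitions (4 symbol, 6 ε)
  (z | xy | x)x — 11 transitions (5 symbol, 6 ε)
  ((z | xy | x)x)* — 15 transitions (5 symbol, 10 ε)
  ((z | xy | x)x)*y — 16 transitions (6 symbol, 10 ε)
  (((z | xy | x)x)*y)* — 20 transitions (6 symbol, 14 ε)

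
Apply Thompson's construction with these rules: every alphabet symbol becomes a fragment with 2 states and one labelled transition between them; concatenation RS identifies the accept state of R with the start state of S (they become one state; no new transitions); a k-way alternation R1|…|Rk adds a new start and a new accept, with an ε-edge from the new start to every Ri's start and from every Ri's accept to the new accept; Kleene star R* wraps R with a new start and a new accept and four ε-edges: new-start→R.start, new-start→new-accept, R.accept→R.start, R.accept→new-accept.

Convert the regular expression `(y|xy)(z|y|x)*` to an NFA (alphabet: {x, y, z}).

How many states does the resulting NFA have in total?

16

Per subexpression:
Each of the 6 symbol leaves contributes a 2-state fragment.
  xy → 3 states
  y|xy → 7 states
  z|y|x → 8 states
  (z|y|x)* → 10 states
  (y|xy)(z|y|x)* → 16 states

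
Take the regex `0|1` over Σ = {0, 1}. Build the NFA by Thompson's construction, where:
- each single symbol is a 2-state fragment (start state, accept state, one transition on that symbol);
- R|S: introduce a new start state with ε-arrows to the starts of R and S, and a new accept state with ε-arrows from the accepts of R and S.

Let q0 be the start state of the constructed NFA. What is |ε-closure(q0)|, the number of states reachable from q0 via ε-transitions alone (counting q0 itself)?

3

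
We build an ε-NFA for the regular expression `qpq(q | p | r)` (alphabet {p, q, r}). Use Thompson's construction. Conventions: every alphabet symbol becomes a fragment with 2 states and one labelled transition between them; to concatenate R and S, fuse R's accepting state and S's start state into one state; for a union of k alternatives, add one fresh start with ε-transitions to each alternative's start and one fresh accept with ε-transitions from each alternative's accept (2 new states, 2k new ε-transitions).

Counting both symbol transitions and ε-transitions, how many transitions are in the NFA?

Building bottom-up:
Each of the 6 symbol leaves contributes 1 transition (1 symbol, 0 ε).
  q | p | r = 9 transitions (3 symbol, 6 ε)
  qpq(q | p | r) = 12 transitions (6 symbol, 6 ε)

12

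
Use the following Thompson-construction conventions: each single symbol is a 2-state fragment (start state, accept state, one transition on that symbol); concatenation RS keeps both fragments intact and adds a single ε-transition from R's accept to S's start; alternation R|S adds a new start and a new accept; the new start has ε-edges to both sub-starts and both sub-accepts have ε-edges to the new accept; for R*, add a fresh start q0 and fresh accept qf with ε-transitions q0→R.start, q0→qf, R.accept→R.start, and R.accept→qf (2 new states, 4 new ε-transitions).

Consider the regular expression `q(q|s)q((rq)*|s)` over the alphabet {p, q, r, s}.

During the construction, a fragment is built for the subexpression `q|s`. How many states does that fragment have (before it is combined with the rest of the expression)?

6

Fragment for `q|s`:
Each of the 2 symbol leaves contributes a 2-state fragment.
  q|s : 6 states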